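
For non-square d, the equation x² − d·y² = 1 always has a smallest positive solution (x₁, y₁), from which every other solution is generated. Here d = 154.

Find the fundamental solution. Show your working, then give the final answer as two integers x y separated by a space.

21295 1716

d=154: √d = [12; 2,2,3,1,2,1,3,2,2,24] (ℓ=10, even), read p_9/q_9
a_0=12:  p_0=12·1+0=12,  q_0=12·0+1=1
…
a_6=1:  p_6=1·757+273=1030,  q_6=1·61+22=83
a_7=3:  p_7=3·1030+757=3847,  q_7=3·83+61=310
a_8=2:  p_8=2·3847+1030=8724,  q_8=2·310+83=703
a_9=2:  p_9=2·8724+3847=21295,  q_9=2·703+310=1716
fundamental: x₁=21295, y₁=1716  (since 453477025 − 154·2944656 = 1)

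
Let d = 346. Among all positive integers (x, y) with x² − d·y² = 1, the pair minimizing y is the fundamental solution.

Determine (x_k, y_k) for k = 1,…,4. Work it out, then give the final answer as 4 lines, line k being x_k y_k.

√346 → a₀=18, period (1,1,1,1,36); ℓ=5 odd so k=9
a_0=18:  p_0=18·1+0=18,  q_0=18·0+1=1
…
a_3=1:  p_3=1·37+19=56,  q_3=1·2+1=3
a_4=1:  p_4=1·56+37=93,  q_4=1·3+2=5
a_5=36:  p_5=36·93+56=3404,  q_5=36·5+3=183
a_6=1:  p_6=1·3404+93=3497,  q_6=1·183+5=188
a_7=1:  p_7=1·3497+3404=6901,  q_7=1·188+183=371
a_8=1:  p_8=1·6901+3497=10398,  q_8=1·371+188=559
a_9=1:  p_9=1·10398+6901=17299,  q_9=1·559+371=930
(x₁, y₁) = (17299, 930);  17299² − 346·930² = 1 ✓
k=2:  x_2 = 17299·17299+346·930·930 = 598510801,  y_2 = 17299·930+930·17299 = 32176140
k=3:  x_3 = 17299·598510801+346·930·32176140 = 20707276675699,  y_3 = 17299·32176140+930·598510801 = 1113230090790
k=4:  x_4 = 17299·20707276675699+346·930·1113230090790 = 716430357827323201,  y_4 = 17299·1113230090790+930·20707276675699 = 38515534648976280

17299 930
598510801 32176140
20707276675699 1113230090790
716430357827323201 38515534648976280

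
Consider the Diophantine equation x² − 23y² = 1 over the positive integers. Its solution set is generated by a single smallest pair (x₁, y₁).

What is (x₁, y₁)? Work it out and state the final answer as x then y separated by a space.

√23 = [4; 1,3,1,8, …], period ℓ=4 (even) → k=3
i=0: a=4 ⇒ p=4, q=1
…
i=2: a=3 ⇒ p=19, q=4
i=3: a=1 ⇒ p=24, q=5
fundamental: x₁=24, y₁=5  (since 576 − 23·25 = 1)

24 5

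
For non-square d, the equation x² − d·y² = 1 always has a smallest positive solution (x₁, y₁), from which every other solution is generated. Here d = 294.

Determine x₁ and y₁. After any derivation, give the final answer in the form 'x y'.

4801 280

√294 = [17; 6,1,4,1,6,34, …], period ℓ=6 (even) → k=5
i=0: a=17 ⇒ p=17, q=1
…
i=4: a=1 ⇒ p=703, q=41
i=5: a=6 ⇒ p=4801, q=280
→ (4801, 280).  Check: 4801²=23049601, 294·280²=23049600, difference 1.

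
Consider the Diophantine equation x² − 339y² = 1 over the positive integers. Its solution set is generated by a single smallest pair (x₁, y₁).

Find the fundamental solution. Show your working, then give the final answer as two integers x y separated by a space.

d=339: √d = [18; 2,2,2,1,17,1,2,2,2,36] (ℓ=10, even), read p_9/q_9
step 0: (18, 1)  from 18·(1,0) + (0,1)
step 1: (37, 2)  from 2·(18,1) + (1,0)
step 2: (92, 5)  from 2·(37,2) + (18,1)
step 3: (221, 12)  from 2·(92,5) + (37,2)
step 4: (313, 17)  from 1·(221,12) + (92,5)
step 5: (5542, 301)  from 17·(313,17) + (221,12)
step 6: (5855, 318)  from 1·(5542,301) + (313,17)
…
step 8: (40359, 2192)  from 2·(17252,937) + (5855,318)
step 9: (97970, 5321)  from 2·(40359,2192) + (17252,937)
(x₁, y₁) = (97970, 5321);  97970² − 339·5321² = 1 ✓

97970 5321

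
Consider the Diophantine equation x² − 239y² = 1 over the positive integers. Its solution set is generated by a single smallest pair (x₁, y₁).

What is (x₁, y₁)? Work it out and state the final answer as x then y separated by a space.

√239 = [15; 2,5,1,2,4,15,4,2,1,5,2,30, …], period ℓ=12 (even) → k=11
step 0: (15, 1)  from 15·(1,0) + (0,1)
step 1: (31, 2)  from 2·(15,1) + (1,0)
step 2: (170, 11)  from 5·(31,2) + (15,1)
…
step 4: (572, 37)  from 2·(201,13) + (170,11)
…
step 7: (154117, 9969)  from 4·(37907,2452) + (2489,161)
step 8: (346141, 22390)  from 2·(154117,9969) + (37907,2452)
step 9: (500258, 32359)  from 1·(346141,22390) + (154117,9969)
step 10: (2847431, 184185)  from 5·(500258,32359) + (346141,22390)
step 11: (6195120, 400729)  from 2·(2847431,184185) + (500258,32359)
(x₁, y₁) = (6195120, 400729);  6195120² − 239·400729² = 1 ✓

6195120 400729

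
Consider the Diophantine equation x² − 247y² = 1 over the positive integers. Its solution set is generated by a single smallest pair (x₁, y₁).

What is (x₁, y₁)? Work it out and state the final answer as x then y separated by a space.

√247 → a₀=15, period (1,2,1,1,9,1,9,1,1,2,1,30); ℓ=12 even so k=11
k=0  a_k=15  p_k/q_k = 15/1
…
k=2  a_k=2  p_k/q_k = 47/3
k=3  a_k=1  p_k/q_k = 63/4
…
k=5  a_k=9  p_k/q_k = 1053/67
k=6  a_k=1  p_k/q_k = 1163/74
k=7  a_k=9  p_k/q_k = 11520/733
…
k=9  a_k=1  p_k/q_k = 24203/1540
k=10  a_k=2  p_k/q_k = 61089/3887
k=11  a_k=1  p_k/q_k = 85292/5427
(x₁, y₁) = (85292, 5427);  85292² − 247·5427² = 1 ✓

85292 5427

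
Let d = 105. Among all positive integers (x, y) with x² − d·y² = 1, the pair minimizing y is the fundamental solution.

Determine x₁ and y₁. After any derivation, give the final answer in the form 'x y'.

d=105: √d = [10; 4,20] (ℓ=2, even), read p_1/q_1
i=0: a=10 ⇒ p=10, q=1
i=1: a=4 ⇒ p=41, q=4
fundamental: x₁=41, y₁=4  (since 1681 − 105·16 = 1)

41 4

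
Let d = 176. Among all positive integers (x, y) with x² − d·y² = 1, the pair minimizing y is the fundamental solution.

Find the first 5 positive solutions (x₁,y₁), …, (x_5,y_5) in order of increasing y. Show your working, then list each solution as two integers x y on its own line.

√176 = [13; 3,1,3,26, …], period ℓ=4 (even) → k=3
i=0: a=13 ⇒ p=13, q=1
…
i=2: a=1 ⇒ p=53, q=4
i=3: a=3 ⇒ p=199, q=15
fundamental: x₁=199, y₁=15  (since 39601 − 176·225 = 1)
(x_2, y_2) = (199·199 + 176·15·15, 199·15 + 15·199) = (79201, 5970)
(x_3, y_3) = (199·79201 + 176·15·5970, 199·5970 + 15·79201) = (31521799, 2376045)
(x_4, y_4) = (199·31521799 + 176·15·2376045, 199·2376045 + 15·31521799) = (12545596801, 945659940)
(x_5, y_5) = (199·12545596801 + 176·15·945659940, 199·945659940 + 15·12545596801) = (4993116004999, 376370280075)

199 15
79201 5970
31521799 2376045
12545596801 945659940
4993116004999 376370280075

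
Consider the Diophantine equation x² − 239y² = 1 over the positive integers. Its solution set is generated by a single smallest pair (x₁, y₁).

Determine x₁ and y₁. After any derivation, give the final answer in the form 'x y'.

[15; 2,5,1,2,4,15,4,2,1,5,2,30] for √239; ℓ=12 ⇒ convergent index 11
a_0=15:  p_0=15·1+0=15,  q_0=15·0+1=1
a_1=2:  p_1=2·15+1=31,  q_1=2·1+0=2
a_2=5:  p_2=5·31+15=170,  q_2=5·2+1=11
a_3=1:  p_3=1·170+31=201,  q_3=1·11+2=13
…
a_5=4:  p_5=4·572+201=2489,  q_5=4·37+13=161
a_6=15:  p_6=15·2489+572=37907,  q_6=15·161+37=2452
…
a_8=2:  p_8=2·154117+37907=346141,  q_8=2·9969+2452=22390
a_9=1:  p_9=1·346141+154117=500258,  q_9=1·22390+9969=32359
a_10=5:  p_10=5·500258+346141=2847431,  q_10=5·32359+22390=184185
a_11=2:  p_11=2·2847431+500258=6195120,  q_11=2·184185+32359=400729
(x₁, y₁) = (6195120, 400729);  6195120² − 239·400729² = 1 ✓

6195120 400729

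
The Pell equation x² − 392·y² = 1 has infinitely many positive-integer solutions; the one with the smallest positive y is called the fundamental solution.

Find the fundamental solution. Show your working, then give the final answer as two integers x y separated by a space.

√392 = [19; 1,3,1,38, …], period ℓ=4 (even) → k=3
a_0=19:  p_0=19·1+0=19,  q_0=19·0+1=1
a_1=1:  p_1=1·19+1=20,  q_1=1·1+0=1
a_2=3:  p_2=3·20+19=79,  q_2=3·1+1=4
a_3=1:  p_3=1·79+20=99,  q_3=1·4+1=5
→ (99, 5).  Check: 99²=9801, 392·5²=9800, difference 1.

99 5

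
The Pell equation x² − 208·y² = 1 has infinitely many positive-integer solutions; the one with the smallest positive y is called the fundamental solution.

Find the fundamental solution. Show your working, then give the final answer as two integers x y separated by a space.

d=208: √d = [14; 2,2,1,2,2,28] (ℓ=6, even), read p_5/q_5
k=0  a_k=14  p_k/q_k = 14/1
k=1  a_k=2  p_k/q_k = 29/2
k=2  a_k=2  p_k/q_k = 72/5
k=3  a_k=1  p_k/q_k = 101/7
k=4  a_k=2  p_k/q_k = 274/19
k=5  a_k=2  p_k/q_k = 649/45
(x₁, y₁) = (649, 45);  649² − 208·45² = 1 ✓

649 45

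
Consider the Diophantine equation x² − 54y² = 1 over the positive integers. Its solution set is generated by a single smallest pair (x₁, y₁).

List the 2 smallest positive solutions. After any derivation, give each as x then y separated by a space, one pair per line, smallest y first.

√54 → a₀=7, period (2,1,6,1,2,14); ℓ=6 even so k=5
step 0: (7, 1)  from 7·(1,0) + (0,1)
…
step 2: (22, 3)  from 1·(15,2) + (7,1)
step 3: (147, 20)  from 6·(22,3) + (15,2)
step 4: (169, 23)  from 1·(147,20) + (22,3)
step 5: (485, 66)  from 2·(169,23) + (147,20)
(x₁, y₁) = (485, 66);  485² − 54·66² = 1 ✓
k=2:  x_2 = 485·485+54·66·66 = 470449,  y_2 = 485·66+66·485 = 64020

485 66
470449 64020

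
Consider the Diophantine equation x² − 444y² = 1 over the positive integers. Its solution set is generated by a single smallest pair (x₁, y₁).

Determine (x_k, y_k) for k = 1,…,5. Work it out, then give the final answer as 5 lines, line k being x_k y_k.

√444 = [21; 14,42, …], period ℓ=2 (even) → k=1
step 0: (21, 1)  from 21·(1,0) + (0,1)
step 1: (295, 14)  from 14·(21,1) + (1,0)
(x₁, y₁) = (295, 14);  295² − 444·14² = 1 ✓
(x_2, y_2) = (295·295 + 444·14·14, 295·14 + 14·295) = (174049, 8260)
(x_3, y_3) = (295·174049 + 444·14·8260, 295·8260 + 14·174049) = (102688615, 4873386)
(x_4, y_4) = (295·102688615 + 444·14·4873386, 295·4873386 + 14·102688615) = (60586108801, 2875289480)
(x_5, y_5) = (295·60586108801 + 444·14·2875289480, 295·2875289480 + 14·60586108801) = (35745701503975, 1696415919814)

295 14
174049 8260
102688615 4873386
60586108801 2875289480
35745701503975 1696415919814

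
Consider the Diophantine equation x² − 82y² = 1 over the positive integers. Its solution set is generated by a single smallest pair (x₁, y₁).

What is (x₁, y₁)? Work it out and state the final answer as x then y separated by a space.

163 18

√82 → a₀=9, period (18); ℓ=1 odd so k=1
step 0: (9, 1)  from 9·(1,0) + (0,1)
step 1: (163, 18)  from 18·(9,1) + (1,0)
(x₁, y₁) = (163, 18);  163² − 82·18² = 1 ✓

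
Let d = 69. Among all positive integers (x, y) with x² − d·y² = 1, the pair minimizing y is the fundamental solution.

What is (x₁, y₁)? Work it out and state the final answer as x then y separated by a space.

√69 → a₀=8, period (3,3,1,4,1,3,3,16); ℓ=8 even so k=7
a_0=8:  p_0=8·1+0=8,  q_0=8·0+1=1
a_1=3:  p_1=3·8+1=25,  q_1=3·1+0=3
…
a_3=1:  p_3=1·83+25=108,  q_3=1·10+3=13
a_4=4:  p_4=4·108+83=515,  q_4=4·13+10=62
…
a_6=3:  p_6=3·623+515=2384,  q_6=3·75+62=287
a_7=3:  p_7=3·2384+623=7775,  q_7=3·287+75=936
fundamental: x₁=7775, y₁=936  (since 60450625 − 69·876096 = 1)

7775 936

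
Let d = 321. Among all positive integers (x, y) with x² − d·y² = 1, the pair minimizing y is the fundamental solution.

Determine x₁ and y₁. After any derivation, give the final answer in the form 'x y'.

215 12

[17; 1,10,1,34] for √321; ℓ=4 ⇒ convergent index 3
k=0  a_k=17  p_k/q_k = 17/1
…
k=2  a_k=10  p_k/q_k = 197/11
k=3  a_k=1  p_k/q_k = 215/12
→ (215, 12).  Check: 215²=46225, 321·12²=46224, difference 1.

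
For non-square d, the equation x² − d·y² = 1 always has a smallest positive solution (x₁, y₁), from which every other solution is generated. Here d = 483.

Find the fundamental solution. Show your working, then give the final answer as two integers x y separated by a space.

22 1

√483 → a₀=21, period (1,42); ℓ=2 even so k=1
a_0=21:  p_0=21·1+0=21,  q_0=21·0+1=1
a_1=1:  p_1=1·21+1=22,  q_1=1·1+0=1
(x₁, y₁) = (22, 1);  22² − 483·1² = 1 ✓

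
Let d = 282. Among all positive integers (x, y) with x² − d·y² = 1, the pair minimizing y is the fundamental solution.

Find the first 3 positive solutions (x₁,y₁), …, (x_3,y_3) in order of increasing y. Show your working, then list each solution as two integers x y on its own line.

[16; 1,3,1,4,1,3,1,32] for √282; ℓ=8 ⇒ convergent index 7
i=0: a=16 ⇒ p=16, q=1
…
i=6: a=3 ⇒ p=1864, q=111
i=7: a=1 ⇒ p=2351, q=140
→ (2351, 140).  Check: 2351²=5527201, 282·140²=5527200, difference 1.
(x_2, y_2) = (2351·2351 + 282·140·140, 2351·140 + 140·2351) = (11054401, 658280)
(x_3, y_3) = (2351·11054401 + 282·140·658280, 2351·658280 + 140·11054401) = (51977791151, 3095232420)

2351 140
11054401 658280
51977791151 3095232420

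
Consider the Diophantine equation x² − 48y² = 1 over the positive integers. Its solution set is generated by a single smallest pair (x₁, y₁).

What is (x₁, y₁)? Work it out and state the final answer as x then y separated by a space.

d=48: √d = [6; 1,12] (ℓ=2, even), read p_1/q_1
k=0  a_k=6  p_k/q_k = 6/1
k=1  a_k=1  p_k/q_k = 7/1
→ (7, 1).  Check: 7²=49, 48·1²=48, difference 1.

7 1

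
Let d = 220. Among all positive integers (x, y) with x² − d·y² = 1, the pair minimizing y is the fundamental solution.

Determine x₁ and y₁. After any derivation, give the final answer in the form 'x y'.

89 6

√220 → a₀=14, period (1,4,1,28); ℓ=4 even so k=3
step 0: (14, 1)  from 14·(1,0) + (0,1)
step 1: (15, 1)  from 1·(14,1) + (1,0)
step 2: (74, 5)  from 4·(15,1) + (14,1)
step 3: (89, 6)  from 1·(74,5) + (15,1)
fundamental: x₁=89, y₁=6  (since 7921 − 220·36 = 1)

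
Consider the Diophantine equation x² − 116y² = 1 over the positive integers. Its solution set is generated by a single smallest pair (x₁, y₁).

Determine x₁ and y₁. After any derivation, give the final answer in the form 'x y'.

9801 910

[10; 1,3,2,1,4,1,2,3,1,20] for √116; ℓ=10 ⇒ convergent index 9
a_0=10:  p_0=10·1+0=10,  q_0=10·0+1=1
…
a_2=3:  p_2=3·11+10=43,  q_2=3·1+1=4
…
a_4=1:  p_4=1·97+43=140,  q_4=1·9+4=13
a_5=4:  p_5=4·140+97=657,  q_5=4·13+9=61
a_6=1:  p_6=1·657+140=797,  q_6=1·61+13=74
…
a_8=3:  p_8=3·2251+797=7550,  q_8=3·209+74=701
a_9=1:  p_9=1·7550+2251=9801,  q_9=1·701+209=910
→ (9801, 910).  Check: 9801²=96059601, 116·910²=96059600, difference 1.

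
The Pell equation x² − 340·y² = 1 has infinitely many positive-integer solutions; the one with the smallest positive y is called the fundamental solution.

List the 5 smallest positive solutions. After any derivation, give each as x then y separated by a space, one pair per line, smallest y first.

285769 15498
163327842721 8857695924
93348068572789129 5062509812995614
53351968415791425367681 2893416733491029538408
30492677324331251603220874249 1653697613020933530509635890

[18; 2,3,1,1,1,…,3,2,36] for √340; ℓ=14 ⇒ convergent index 13
a_0=18:  p_0=18·1+0=18,  q_0=18·0+1=1
…
a_3=1:  p_3=1·129+37=166,  q_3=1·7+2=9
a_4=1:  p_4=1·166+129=295,  q_4=1·9+7=16
…
a_8=1:  p_8=1·6509+756=7265,  q_8=1·353+41=394
a_9=1:  p_9=1·7265+6509=13774,  q_9=1·394+353=747
a_10=1:  p_10=1·13774+7265=21039,  q_10=1·747+394=1141
a_11=1:  p_11=1·21039+13774=34813,  q_11=1·1141+747=1888
a_12=3:  p_12=3·34813+21039=125478,  q_12=3·1888+1141=6805
a_13=2:  p_13=2·125478+34813=285769,  q_13=2·6805+1888=15498
fundamental: x₁=285769, y₁=15498  (since 81663921361 − 340·240188004 = 1)
k=2:  x_2 = 285769·285769+340·15498·15498 = 163327842721,  y_2 = 285769·15498+15498·285769 = 8857695924
k=3:  x_3 = 285769·163327842721+340·15498·8857695924 = 93348068572789129,  y_3 = 285769·8857695924+15498·163327842721 = 5062509812995614
k=4:  x_4 = 285769·93348068572789129+340·15498·5062509812995614 = 53351968415791425367681,  y_4 = 285769·5062509812995614+15498·93348068572789129 = 2893416733491029538408
k=5:  x_5 = 285769·53351968415791425367681+340·15498·2893416733491029538408 = 30492677324331251603220874249,  y_5 = 285769·2893416733491029538408+15498·53351968415791425367681 = 1653697613020933530509635890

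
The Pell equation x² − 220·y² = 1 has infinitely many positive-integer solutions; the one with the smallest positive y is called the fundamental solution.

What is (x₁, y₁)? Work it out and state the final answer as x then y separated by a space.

d=220: √d = [14; 1,4,1,28] (ℓ=4, even), read p_3/q_3
a_0=14:  p_0=14·1+0=14,  q_0=14·0+1=1
…
a_2=4:  p_2=4·15+14=74,  q_2=4·1+1=5
a_3=1:  p_3=1·74+15=89,  q_3=1·5+1=6
fundamental: x₁=89, y₁=6  (since 7921 − 220·36 = 1)

89 6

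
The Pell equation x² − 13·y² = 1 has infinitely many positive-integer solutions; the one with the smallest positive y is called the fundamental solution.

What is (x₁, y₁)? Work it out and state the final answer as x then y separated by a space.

649 180

√13 = [3; 1,1,1,1,6, …], period ℓ=5 (odd) → k=9
i=0: a=3 ⇒ p=3, q=1
…
i=2: a=1 ⇒ p=7, q=2
…
i=4: a=1 ⇒ p=18, q=5
…
i=6: a=1 ⇒ p=137, q=38
…
i=8: a=1 ⇒ p=393, q=109
i=9: a=1 ⇒ p=649, q=180
→ (649, 180).  Check: 649²=421201, 13·180²=421200, difference 1.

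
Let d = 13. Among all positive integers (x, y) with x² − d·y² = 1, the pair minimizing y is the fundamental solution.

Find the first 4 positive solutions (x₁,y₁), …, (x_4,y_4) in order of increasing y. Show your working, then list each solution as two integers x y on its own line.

649 180
842401 233640
1093435849 303264540
1419278889601 393637139280

√13 = [3; 1,1,1,1,6, …], period ℓ=5 (odd) → k=9
step 0: (3, 1)  from 3·(1,0) + (0,1)
step 1: (4, 1)  from 1·(3,1) + (1,0)
…
step 3: (11, 3)  from 1·(7,2) + (4,1)
…
step 5: (119, 33)  from 6·(18,5) + (11,3)
…
step 8: (393, 109)  from 1·(256,71) + (137,38)
step 9: (649, 180)  from 1·(393,109) + (256,71)
→ (649, 180).  Check: 649²=421201, 13·180²=421200, difference 1.
(x_2, y_2) = (649·649 + 13·180·180, 649·180 + 180·649) = (842401, 233640)
(x_3, y_3) = (649·842401 + 13·180·233640, 649·233640 + 180·842401) = (1093435849, 303264540)
(x_4, y_4) = (649·1093435849 + 13·180·303264540, 649·303264540 + 180·1093435849) = (1419278889601, 393637139280)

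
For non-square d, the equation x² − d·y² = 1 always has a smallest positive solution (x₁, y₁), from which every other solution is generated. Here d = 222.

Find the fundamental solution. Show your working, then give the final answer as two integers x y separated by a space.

√222 = [14; 1,8,1,28, …], period ℓ=4 (even) → k=3
i=0: a=14 ⇒ p=14, q=1
i=1: a=1 ⇒ p=15, q=1
i=2: a=8 ⇒ p=134, q=9
i=3: a=1 ⇒ p=149, q=10
(x₁, y₁) = (149, 10);  149² − 222·10² = 1 ✓

149 10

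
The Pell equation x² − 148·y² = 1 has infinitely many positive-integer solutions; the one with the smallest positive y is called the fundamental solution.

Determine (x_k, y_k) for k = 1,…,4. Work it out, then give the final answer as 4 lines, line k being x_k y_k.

73 6
10657 876
1555849 127890
227143297 18671064

√148 = [12; 6,24, …], period ℓ=2 (even) → k=1
a_0=12:  p_0=12·1+0=12,  q_0=12·0+1=1
a_1=6:  p_1=6·12+1=73,  q_1=6·1+0=6
(x₁, y₁) = (73, 6);  73² − 148·6² = 1 ✓
(73+6√148)^2 = 10657 + 876√148
(73+6√148)^3 = 1555849 + 127890√148
(73+6√148)^4 = 227143297 + 18671064√148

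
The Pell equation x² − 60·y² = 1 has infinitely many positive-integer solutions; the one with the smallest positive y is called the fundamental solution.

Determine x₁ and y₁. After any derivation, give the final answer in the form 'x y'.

31 4

√60 = [7; 1,2,1,14, …], period ℓ=4 (even) → k=3
step 0: (7, 1)  from 7·(1,0) + (0,1)
step 1: (8, 1)  from 1·(7,1) + (1,0)
step 2: (23, 3)  from 2·(8,1) + (7,1)
step 3: (31, 4)  from 1·(23,3) + (8,1)
fundamental: x₁=31, y₁=4  (since 961 − 60·16 = 1)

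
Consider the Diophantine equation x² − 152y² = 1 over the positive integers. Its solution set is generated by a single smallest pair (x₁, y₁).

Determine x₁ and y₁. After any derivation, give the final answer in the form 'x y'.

37 3

[12; 3,24] for √152; ℓ=2 ⇒ convergent index 1
k=0  a_k=12  p_k/q_k = 12/1
k=1  a_k=3  p_k/q_k = 37/3
fundamental: x₁=37, y₁=3  (since 1369 − 152·9 = 1)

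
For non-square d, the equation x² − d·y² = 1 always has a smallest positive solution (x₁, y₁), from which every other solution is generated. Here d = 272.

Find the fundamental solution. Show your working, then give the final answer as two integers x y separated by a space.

√272 → a₀=16, period (2,32); ℓ=2 even so k=1
step 0: (16, 1)  from 16·(1,0) + (0,1)
step 1: (33, 2)  from 2·(16,1) + (1,0)
fundamental: x₁=33, y₁=2  (since 1089 − 272·4 = 1)

33 2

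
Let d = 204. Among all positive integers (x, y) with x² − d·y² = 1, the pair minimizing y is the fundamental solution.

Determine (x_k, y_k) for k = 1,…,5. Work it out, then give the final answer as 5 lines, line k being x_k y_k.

√204 → a₀=14, period (3,1,1,6,1,1,3,28); ℓ=8 even so k=7
i=0: a=14 ⇒ p=14, q=1
i=1: a=3 ⇒ p=43, q=3
i=2: a=1 ⇒ p=57, q=4
…
i=4: a=6 ⇒ p=657, q=46
…
i=6: a=1 ⇒ p=1414, q=99
i=7: a=3 ⇒ p=4999, q=350
fundamental: x₁=4999, y₁=350  (since 24990001 − 204·122500 = 1)
(x_2, y_2) = (4999·4999 + 204·350·350, 4999·350 + 350·4999) = (49980001, 3499300)
(x_3, y_3) = (4999·49980001 + 204·350·3499300, 4999·3499300 + 350·49980001) = (499700044999, 34986001050)
(x_4, y_4) = (4999·499700044999 + 204·350·34986001050, 4999·34986001050 + 350·499700044999) = (4996000999920001, 349790034998600)
(x_5, y_5) = (4999·4996000999920001 + 204·350·349790034998600, 4999·349790034998600 + 350·4996000999920001) = (49950017497500124999, 3497200734930001750)

4999 350
49980001 3499300
499700044999 34986001050
4996000999920001 349790034998600
49950017497500124999 3497200734930001750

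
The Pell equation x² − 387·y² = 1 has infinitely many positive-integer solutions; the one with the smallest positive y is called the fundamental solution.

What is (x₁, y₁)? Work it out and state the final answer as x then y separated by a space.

d=387: √d = [19; 1,2,19,2,1,38] (ℓ=6, even), read p_5/q_5
step 0: (19, 1)  from 19·(1,0) + (0,1)
step 1: (20, 1)  from 1·(19,1) + (1,0)
step 2: (59, 3)  from 2·(20,1) + (19,1)
step 3: (1141, 58)  from 19·(59,3) + (20,1)
step 4: (2341, 119)  from 2·(1141,58) + (59,3)
step 5: (3482, 177)  from 1·(2341,119) + (1141,58)
fundamental: x₁=3482, y₁=177  (since 12124324 − 387·31329 = 1)

3482 177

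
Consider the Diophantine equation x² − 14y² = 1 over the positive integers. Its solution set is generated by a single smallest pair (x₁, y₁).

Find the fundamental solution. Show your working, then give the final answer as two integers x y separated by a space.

d=14: √d = [3; 1,2,1,6] (ℓ=4, even), read p_3/q_3
k=0  a_k=3  p_k/q_k = 3/1
…
k=2  a_k=2  p_k/q_k = 11/3
k=3  a_k=1  p_k/q_k = 15/4
(x₁, y₁) = (15, 4);  15² − 14·4² = 1 ✓

15 4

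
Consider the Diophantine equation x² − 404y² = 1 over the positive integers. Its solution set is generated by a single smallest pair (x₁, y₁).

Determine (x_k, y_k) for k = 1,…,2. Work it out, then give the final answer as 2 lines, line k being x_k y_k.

201 10
80801 4020

[20; 10,40] for √404; ℓ=2 ⇒ convergent index 1
step 0: (20, 1)  from 20·(1,0) + (0,1)
step 1: (201, 10)  from 10·(20,1) + (1,0)
→ (201, 10).  Check: 201²=40401, 404·10²=40400, difference 1.
(201+10√404)^2 = 80801 + 4020√404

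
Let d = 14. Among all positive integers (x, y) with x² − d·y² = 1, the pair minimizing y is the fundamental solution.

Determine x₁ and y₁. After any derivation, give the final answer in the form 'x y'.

15 4

√14 = [3; 1,2,1,6, …], period ℓ=4 (even) → k=3
k=0  a_k=3  p_k/q_k = 3/1
k=1  a_k=1  p_k/q_k = 4/1
k=2  a_k=2  p_k/q_k = 11/3
k=3  a_k=1  p_k/q_k = 15/4
(x₁, y₁) = (15, 4);  15² − 14·4² = 1 ✓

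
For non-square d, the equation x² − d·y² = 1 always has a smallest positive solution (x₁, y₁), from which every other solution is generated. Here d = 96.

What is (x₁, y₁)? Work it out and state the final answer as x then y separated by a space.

49 5

d=96: √d = [9; 1,3,1,18] (ℓ=4, even), read p_3/q_3
a_0=9:  p_0=9·1+0=9,  q_0=9·0+1=1
…
a_2=3:  p_2=3·10+9=39,  q_2=3·1+1=4
a_3=1:  p_3=1·39+10=49,  q_3=1·4+1=5
fundamental: x₁=49, y₁=5  (since 2401 − 96·25 = 1)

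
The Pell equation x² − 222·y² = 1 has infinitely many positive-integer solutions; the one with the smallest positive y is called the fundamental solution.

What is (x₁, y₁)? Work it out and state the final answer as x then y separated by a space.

d=222: √d = [14; 1,8,1,28] (ℓ=4, even), read p_3/q_3
a_0=14:  p_0=14·1+0=14,  q_0=14·0+1=1
…
a_2=8:  p_2=8·15+14=134,  q_2=8·1+1=9
a_3=1:  p_3=1·134+15=149,  q_3=1·9+1=10
→ (149, 10).  Check: 149²=22201, 222·10²=22200, difference 1.

149 10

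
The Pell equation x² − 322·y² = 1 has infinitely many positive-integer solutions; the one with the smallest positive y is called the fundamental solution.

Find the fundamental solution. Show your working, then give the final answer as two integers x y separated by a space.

√322 = [17; 1,16,1,34, …], period ℓ=4 (even) → k=3
k=0  a_k=17  p_k/q_k = 17/1
k=1  a_k=1  p_k/q_k = 18/1
k=2  a_k=16  p_k/q_k = 305/17
k=3  a_k=1  p_k/q_k = 323/18
fundamental: x₁=323, y₁=18  (since 104329 − 322·324 = 1)

323 18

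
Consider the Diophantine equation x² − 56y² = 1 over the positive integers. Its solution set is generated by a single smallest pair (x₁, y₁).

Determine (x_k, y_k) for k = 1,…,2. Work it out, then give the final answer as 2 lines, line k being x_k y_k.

[7; 2,14] for √56; ℓ=2 ⇒ convergent index 1
a_0=7:  p_0=7·1+0=7,  q_0=7·0+1=1
a_1=2:  p_1=2·7+1=15,  q_1=2·1+0=2
(x₁, y₁) = (15, 2);  15² − 56·2² = 1 ✓
(x_2, y_2) = (15·15 + 56·2·2, 15·2 + 2·15) = (449, 60)

15 2
449 60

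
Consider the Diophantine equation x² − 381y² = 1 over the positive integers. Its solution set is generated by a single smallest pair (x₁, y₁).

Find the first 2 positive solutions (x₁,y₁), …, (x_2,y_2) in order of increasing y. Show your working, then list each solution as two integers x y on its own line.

1015 52
2060449 105560

[19; 1,1,12,1,1,38] for √381; ℓ=6 ⇒ convergent index 5
step 0: (19, 1)  from 19·(1,0) + (0,1)
step 1: (20, 1)  from 1·(19,1) + (1,0)
step 2: (39, 2)  from 1·(20,1) + (19,1)
step 3: (488, 25)  from 12·(39,2) + (20,1)
step 4: (527, 27)  from 1·(488,25) + (39,2)
step 5: (1015, 52)  from 1·(527,27) + (488,25)
fundamental: x₁=1015, y₁=52  (since 1030225 − 381·2704 = 1)
n=2: (1015,52)∘(1015,52) = (1015·1015+381·52·52, 1015·52+52·1015) = (2060449,105560)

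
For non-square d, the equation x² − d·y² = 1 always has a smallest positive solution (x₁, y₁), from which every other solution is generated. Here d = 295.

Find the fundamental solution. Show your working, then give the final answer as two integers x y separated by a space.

[17; 5,1,2,3,2,6,2,3,2,1,5,34] for √295; ℓ=12 ⇒ convergent index 11
a_0=17:  p_0=17·1+0=17,  q_0=17·0+1=1
a_1=5:  p_1=5·17+1=86,  q_1=5·1+0=5
a_2=1:  p_2=1·86+17=103,  q_2=1·5+1=6
a_3=2:  p_3=2·103+86=292,  q_3=2·6+5=17
a_4=3:  p_4=3·292+103=979,  q_4=3·17+6=57
a_5=2:  p_5=2·979+292=2250,  q_5=2·57+17=131
a_6=6:  p_6=6·2250+979=14479,  q_6=6·131+57=843
a_7=2:  p_7=2·14479+2250=31208,  q_7=2·843+131=1817
a_8=3:  p_8=3·31208+14479=108103,  q_8=3·1817+843=6294
…
a_10=1:  p_10=1·247414+108103=355517,  q_10=1·14405+6294=20699
a_11=5:  p_11=5·355517+247414=2024999,  q_11=5·20699+14405=117900
→ (2024999, 117900).  Check: 2024999²=4100620950001, 295·117900²=4100620950000, difference 1.

2024999 117900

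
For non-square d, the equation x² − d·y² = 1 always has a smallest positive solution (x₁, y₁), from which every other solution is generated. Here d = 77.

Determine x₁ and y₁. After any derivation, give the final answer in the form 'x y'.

√77 = [8; 1,3,2,3,1,16, …], period ℓ=6 (even) → k=5
a_0=8:  p_0=8·1+0=8,  q_0=8·0+1=1
…
a_4=3:  p_4=3·79+35=272,  q_4=3·9+4=31
a_5=1:  p_5=1·272+79=351,  q_5=1·31+9=40
→ (351, 40).  Check: 351²=123201, 77·40²=123200, difference 1.

351 40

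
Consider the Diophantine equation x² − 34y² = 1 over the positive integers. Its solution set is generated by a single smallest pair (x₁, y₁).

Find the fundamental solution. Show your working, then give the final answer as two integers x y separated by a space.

35 6

√34 = [5; 1,4,1,10, …], period ℓ=4 (even) → k=3
k=0  a_k=5  p_k/q_k = 5/1
…
k=2  a_k=4  p_k/q_k = 29/5
k=3  a_k=1  p_k/q_k = 35/6
fundamental: x₁=35, y₁=6  (since 1225 − 34·36 = 1)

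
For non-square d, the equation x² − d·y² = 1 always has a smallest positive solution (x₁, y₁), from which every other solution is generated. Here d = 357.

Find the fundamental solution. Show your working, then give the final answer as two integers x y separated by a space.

3401 180

d=357: √d = [18; 1,8,2,8,1,36] (ℓ=6, even), read p_5/q_5
k=0  a_k=18  p_k/q_k = 18/1
k=1  a_k=1  p_k/q_k = 19/1
k=2  a_k=8  p_k/q_k = 170/9
…
k=4  a_k=8  p_k/q_k = 3042/161
k=5  a_k=1  p_k/q_k = 3401/180
→ (3401, 180).  Check: 3401²=11566801, 357·180²=11566800, difference 1.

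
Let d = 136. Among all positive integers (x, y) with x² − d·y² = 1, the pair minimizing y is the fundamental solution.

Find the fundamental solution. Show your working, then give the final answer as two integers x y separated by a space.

35 3

d=136: √d = [11; 1,1,1,22] (ℓ=4, even), read p_3/q_3
a_0=11:  p_0=11·1+0=11,  q_0=11·0+1=1
a_1=1:  p_1=1·11+1=12,  q_1=1·1+0=1
a_2=1:  p_2=1·12+11=23,  q_2=1·1+1=2
a_3=1:  p_3=1·23+12=35,  q_3=1·2+1=3
fundamental: x₁=35, y₁=3  (since 1225 − 136·9 = 1)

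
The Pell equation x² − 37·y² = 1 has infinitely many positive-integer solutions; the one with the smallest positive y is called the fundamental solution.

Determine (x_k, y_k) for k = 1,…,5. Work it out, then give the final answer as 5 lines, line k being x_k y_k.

[6; 12] for √37; ℓ=1 ⇒ convergent index 1
a_0=6:  p_0=6·1+0=6,  q_0=6·0+1=1
a_1=12:  p_1=12·6+1=73,  q_1=12·1+0=12
→ (73, 12).  Check: 73²=5329, 37·12²=5328, difference 1.
(73+12√37)^2 = 10657 + 1752√37
(73+12√37)^3 = 1555849 + 255780√37
(73+12√37)^4 = 227143297 + 37342128√37
(73+12√37)^5 = 33161365513 + 5451694908√37

73 12
10657 1752
1555849 255780
227143297 37342128
33161365513 5451694908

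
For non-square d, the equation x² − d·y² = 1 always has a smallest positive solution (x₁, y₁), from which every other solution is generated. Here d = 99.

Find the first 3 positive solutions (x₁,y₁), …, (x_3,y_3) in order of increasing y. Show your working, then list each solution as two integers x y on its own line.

10 1
199 20
3970 399

√99 = [9; 1,18, …], period ℓ=2 (even) → k=1
a_0=9:  p_0=9·1+0=9,  q_0=9·0+1=1
a_1=1:  p_1=1·9+1=10,  q_1=1·1+0=1
→ (10, 1).  Check: 10²=100, 99·1²=99, difference 1.
n=2: (10,1)∘(10,1) = (10·10+99·1·1, 10·1+1·10) = (199,20)
n=3: (199,20)∘(10,1) = (10·199+99·1·20, 10·20+1·199) = (3970,399)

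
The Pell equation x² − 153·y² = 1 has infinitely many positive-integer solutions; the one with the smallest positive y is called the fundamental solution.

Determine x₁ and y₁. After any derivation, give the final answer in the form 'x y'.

d=153: √d = [12; 2,1,2,2,2,1,2,24] (ℓ=8, even), read p_7/q_7
step 0: (12, 1)  from 12·(1,0) + (0,1)
step 1: (25, 2)  from 2·(12,1) + (1,0)
step 2: (37, 3)  from 1·(25,2) + (12,1)
…
step 4: (235, 19)  from 2·(99,8) + (37,3)
step 5: (569, 46)  from 2·(235,19) + (99,8)
step 6: (804, 65)  from 1·(569,46) + (235,19)
step 7: (2177, 176)  from 2·(804,65) + (569,46)
fundamental: x₁=2177, y₁=176  (since 4739329 − 153·30976 = 1)

2177 176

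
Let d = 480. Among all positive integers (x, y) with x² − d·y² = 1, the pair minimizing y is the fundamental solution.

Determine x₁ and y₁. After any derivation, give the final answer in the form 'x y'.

241 11

d=480: √d = [21; 1,9,1,42] (ℓ=4, even), read p_3/q_3
i=0: a=21 ⇒ p=21, q=1
i=1: a=1 ⇒ p=22, q=1
i=2: a=9 ⇒ p=219, q=10
i=3: a=1 ⇒ p=241, q=11
(x₁, y₁) = (241, 11);  241² − 480·11² = 1 ✓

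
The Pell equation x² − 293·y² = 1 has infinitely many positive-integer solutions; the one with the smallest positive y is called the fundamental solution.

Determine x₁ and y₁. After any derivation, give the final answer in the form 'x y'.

[17; 8,1,1,8,34] for √293; ℓ=5 ⇒ convergent index 9
i=0: a=17 ⇒ p=17, q=1
…
i=7: a=1 ⇒ p=764593, q=44668
i=8: a=1 ⇒ p=1444507, q=84389
i=9: a=8 ⇒ p=12320649, q=719780
fundamental: x₁=12320649, y₁=719780  (since 151798391781201 − 293·518083248400 = 1)

12320649 719780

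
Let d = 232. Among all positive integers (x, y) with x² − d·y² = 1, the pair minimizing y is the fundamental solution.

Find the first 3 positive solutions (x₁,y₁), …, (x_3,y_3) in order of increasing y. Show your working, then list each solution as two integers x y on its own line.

√232 → a₀=15, period (4,3,7,3,4,30); ℓ=6 even so k=5
a_0=15:  p_0=15·1+0=15,  q_0=15·0+1=1
a_1=4:  p_1=4·15+1=61,  q_1=4·1+0=4
a_2=3:  p_2=3·61+15=198,  q_2=3·4+1=13
a_3=7:  p_3=7·198+61=1447,  q_3=7·13+4=95
a_4=3:  p_4=3·1447+198=4539,  q_4=3·95+13=298
a_5=4:  p_5=4·4539+1447=19603,  q_5=4·298+95=1287
→ (19603, 1287).  Check: 19603²=384277609, 232·1287²=384277608, difference 1.
k=2:  x_2 = 19603·19603+232·1287·1287 = 768555217,  y_2 = 19603·1287+1287·19603 = 50458122
k=3:  x_3 = 19603·768555217+232·1287·50458122 = 30131975818099,  y_3 = 19603·50458122+1287·768555217 = 1978261129845

19603 1287
768555217 50458122
30131975818099 1978261129845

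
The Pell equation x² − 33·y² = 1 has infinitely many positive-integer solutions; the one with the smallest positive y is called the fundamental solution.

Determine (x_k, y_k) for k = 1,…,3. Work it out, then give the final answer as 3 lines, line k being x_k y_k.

d=33: √d = [5; 1,2,1,10] (ℓ=4, even), read p_3/q_3
a_0=5:  p_0=5·1+0=5,  q_0=5·0+1=1
a_1=1:  p_1=1·5+1=6,  q_1=1·1+0=1
a_2=2:  p_2=2·6+5=17,  q_2=2·1+1=3
a_3=1:  p_3=1·17+6=23,  q_3=1·3+1=4
→ (23, 4).  Check: 23²=529, 33·4²=528, difference 1.
(23+4√33)^2 = 1057 + 184√33
(23+4√33)^3 = 48599 + 8460√33

23 4
1057 184
48599 8460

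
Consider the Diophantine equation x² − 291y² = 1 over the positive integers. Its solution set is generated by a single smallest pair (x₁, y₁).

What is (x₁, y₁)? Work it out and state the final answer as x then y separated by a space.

290 17

√291 → a₀=17, period (17,34); ℓ=2 even so k=1
a_0=17:  p_0=17·1+0=17,  q_0=17·0+1=1
a_1=17:  p_1=17·17+1=290,  q_1=17·1+0=17
fundamental: x₁=290, y₁=17  (since 84100 − 291·289 = 1)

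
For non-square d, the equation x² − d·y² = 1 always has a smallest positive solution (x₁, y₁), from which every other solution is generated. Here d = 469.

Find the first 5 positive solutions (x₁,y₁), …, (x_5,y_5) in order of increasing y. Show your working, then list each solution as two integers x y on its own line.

[21; 1,1,1,10,6,10,1,1,1,42] for √469; ℓ=10 ⇒ convergent index 9
k=0  a_k=21  p_k/q_k = 21/1
…
k=3  a_k=1  p_k/q_k = 65/3
k=4  a_k=10  p_k/q_k = 693/32
k=5  a_k=6  p_k/q_k = 4223/195
k=6  a_k=10  p_k/q_k = 42923/1982
k=7  a_k=1  p_k/q_k = 47146/2177
k=8  a_k=1  p_k/q_k = 90069/4159
k=9  a_k=1  p_k/q_k = 137215/6336
(x₁, y₁) = (137215, 6336);  137215² − 469·6336² = 1 ✓
n=2: (137215,6336)∘(137215,6336) = (137215·137215+469·6336·6336, 137215·6336+6336·137215) = (37655912449,1738788480)
n=3: (37655912449,1738788480)∘(137215,6336) = (137215·37655912449+469·6336·1738788480, 137215·1738788480+6336·37655912449) = (10333912053241855,477175722560064)
n=4: (10333912053241855,477175722560064)∘(137215,6336) = (137215·10333912053241855+469·6336·477175722560064, 137215·477175722560064+6336·10333912053241855) = (2835935484733506355201,130951333540419575040)
n=5: (2835935484733506355201,130951333540419575040)∘(137215,6336) = (137215·2835935484733506355201+469·6336·130951333540419575040, 137215·130951333540419575040+6336·2835935484733506355201) = (778265775065082237004568575,35936974463020168255667136)

137215 6336
37655912449 1738788480
10333912053241855 477175722560064
2835935484733506355201 130951333540419575040
778265775065082237004568575 35936974463020168255667136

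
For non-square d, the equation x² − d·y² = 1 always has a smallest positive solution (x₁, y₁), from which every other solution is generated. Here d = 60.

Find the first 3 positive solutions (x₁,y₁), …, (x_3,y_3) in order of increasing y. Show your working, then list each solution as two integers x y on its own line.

d=60: √d = [7; 1,2,1,14] (ℓ=4, even), read p_3/q_3
a_0=7:  p_0=7·1+0=7,  q_0=7·0+1=1
a_1=1:  p_1=1·7+1=8,  q_1=1·1+0=1
a_2=2:  p_2=2·8+7=23,  q_2=2·1+1=3
a_3=1:  p_3=1·23+8=31,  q_3=1·3+1=4
→ (31, 4).  Check: 31²=961, 60·4²=960, difference 1.
(31+4√60)^2 = 1921 + 248√60
(31+4√60)^3 = 119071 + 15372√60

31 4
1921 248
119071 15372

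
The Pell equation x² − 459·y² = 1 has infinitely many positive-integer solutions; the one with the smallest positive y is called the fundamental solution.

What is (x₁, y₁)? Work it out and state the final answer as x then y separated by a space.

√459 → a₀=21, period (2,2,1,4,21,4,1,2,2,42); ℓ=10 even so k=9
step 0: (21, 1)  from 21·(1,0) + (0,1)
…
step 3: (150, 7)  from 1·(107,5) + (43,2)
…
step 5: (14997, 700)  from 21·(707,33) + (150,7)
…
step 8: (212079, 9899)  from 2·(75692,3533) + (60695,2833)
step 9: (499850, 23331)  from 2·(212079,9899) + (75692,3533)
→ (499850, 23331).  Check: 499850²=249850022500, 459·23331²=249850022499, difference 1.

499850 23331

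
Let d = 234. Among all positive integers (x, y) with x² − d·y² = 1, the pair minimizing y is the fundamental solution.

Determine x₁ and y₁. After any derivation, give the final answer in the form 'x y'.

5201 340

d=234: √d = [15; 3,2,1,2,1,2,3,30] (ℓ=8, even), read p_7/q_7
step 0: (15, 1)  from 15·(1,0) + (0,1)
step 1: (46, 3)  from 3·(15,1) + (1,0)
…
step 3: (153, 10)  from 1·(107,7) + (46,3)
…
step 5: (566, 37)  from 1·(413,27) + (153,10)
step 6: (1545, 101)  from 2·(566,37) + (413,27)
step 7: (5201, 340)  from 3·(1545,101) + (566,37)
(x₁, y₁) = (5201, 340);  5201² − 234·340² = 1 ✓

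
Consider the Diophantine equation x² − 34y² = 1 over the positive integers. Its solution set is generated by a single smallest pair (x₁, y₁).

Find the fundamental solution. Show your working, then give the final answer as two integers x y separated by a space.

√34 → a₀=5, period (1,4,1,10); ℓ=4 even so k=3
k=0  a_k=5  p_k/q_k = 5/1
…
k=2  a_k=4  p_k/q_k = 29/5
k=3  a_k=1  p_k/q_k = 35/6
(x₁, y₁) = (35, 6);  35² − 34·6² = 1 ✓

35 6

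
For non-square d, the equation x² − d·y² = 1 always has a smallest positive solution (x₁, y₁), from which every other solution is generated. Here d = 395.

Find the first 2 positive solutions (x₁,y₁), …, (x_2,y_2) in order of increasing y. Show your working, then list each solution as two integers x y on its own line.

159 8
50561 2544

d=395: √d = [19; 1,6,1,38] (ℓ=4, even), read p_3/q_3
k=0  a_k=19  p_k/q_k = 19/1
…
k=2  a_k=6  p_k/q_k = 139/7
k=3  a_k=1  p_k/q_k = 159/8
fundamental: x₁=159, y₁=8  (since 25281 − 395·64 = 1)
n=2: (159,8)∘(159,8) = (159·159+395·8·8, 159·8+8·159) = (50561,2544)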